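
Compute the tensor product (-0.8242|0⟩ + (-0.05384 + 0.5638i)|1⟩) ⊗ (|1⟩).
-0.8242|01⟩ + (-0.05384 + 0.5638i)|11⟩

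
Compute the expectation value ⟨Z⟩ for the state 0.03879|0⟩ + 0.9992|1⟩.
-0.9969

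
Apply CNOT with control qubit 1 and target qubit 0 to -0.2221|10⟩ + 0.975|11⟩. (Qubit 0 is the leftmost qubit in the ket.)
0.975|01⟩ - 0.2221|10⟩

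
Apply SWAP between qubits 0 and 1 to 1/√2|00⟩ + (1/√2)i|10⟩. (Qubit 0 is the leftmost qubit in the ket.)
1/√2|00⟩ + (1/√2)i|01⟩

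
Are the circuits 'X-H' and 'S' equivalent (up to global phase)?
No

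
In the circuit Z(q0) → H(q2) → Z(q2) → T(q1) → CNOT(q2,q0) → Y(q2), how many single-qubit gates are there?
5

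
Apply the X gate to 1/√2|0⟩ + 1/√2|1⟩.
1/√2|0⟩ + 1/√2|1⟩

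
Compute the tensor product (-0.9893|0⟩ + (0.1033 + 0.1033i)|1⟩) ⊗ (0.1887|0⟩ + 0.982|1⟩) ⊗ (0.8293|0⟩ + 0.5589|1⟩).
-0.1548|000⟩ - 0.1043|001⟩ - 0.8057|010⟩ - 0.543|011⟩ + (0.01617 + 0.01617i)|100⟩ + (0.01089 + 0.01089i)|101⟩ + (0.08412 + 0.08412i)|110⟩ + (0.0567 + 0.0567i)|111⟩

amp(|b₁b₂…⟩) = product of the factor amplitudes for bits b₁, b₂, …; only kets whose every factor amplitude is nonzero survive.
|000⟩: (-0.9893)(0.1887)(0.8293) = -0.1548
|001⟩: (-0.9893)(0.1887)(0.5589) = -0.1043
|010⟩: (-0.9893)(0.982)(0.8293) = -0.8057
|011⟩: (-0.9893)(0.982)(0.5589) = -0.543
|100⟩: (0.1033 + 0.1033i)(0.1887)(0.8293) = (0.01617 + 0.01617i)
|101⟩: (0.1033 + 0.1033i)(0.1887)(0.5589) = (0.01089 + 0.01089i)
|110⟩: (0.1033 + 0.1033i)(0.982)(0.8293) = (0.08412 + 0.08412i)
|111⟩: (0.1033 + 0.1033i)(0.982)(0.5589) = (0.0567 + 0.0567i)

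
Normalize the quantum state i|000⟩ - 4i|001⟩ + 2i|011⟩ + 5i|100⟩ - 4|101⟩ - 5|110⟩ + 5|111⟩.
0.09449i|000⟩ - (1/√7)i|001⟩ + 0.189i|011⟩ + 0.4725i|100⟩ - 1/√7|101⟩ - 0.4725|110⟩ + 0.4725|111⟩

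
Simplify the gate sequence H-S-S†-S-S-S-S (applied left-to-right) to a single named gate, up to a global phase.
H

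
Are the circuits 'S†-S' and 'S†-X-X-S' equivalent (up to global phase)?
Yes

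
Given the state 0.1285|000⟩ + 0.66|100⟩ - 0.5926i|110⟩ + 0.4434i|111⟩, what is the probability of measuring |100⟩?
0.4356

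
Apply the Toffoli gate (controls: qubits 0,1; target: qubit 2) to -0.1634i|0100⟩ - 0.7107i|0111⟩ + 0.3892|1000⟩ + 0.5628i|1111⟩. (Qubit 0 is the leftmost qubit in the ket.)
-0.1634i|0100⟩ - 0.7107i|0111⟩ + 0.3892|1000⟩ + 0.5628i|1101⟩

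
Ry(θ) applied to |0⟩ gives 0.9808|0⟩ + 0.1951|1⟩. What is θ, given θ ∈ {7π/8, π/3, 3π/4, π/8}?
π/8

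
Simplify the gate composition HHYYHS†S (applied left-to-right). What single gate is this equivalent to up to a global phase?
H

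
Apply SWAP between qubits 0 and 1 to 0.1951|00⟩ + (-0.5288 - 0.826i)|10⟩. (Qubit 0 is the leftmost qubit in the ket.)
0.1951|00⟩ + (-0.5288 - 0.826i)|01⟩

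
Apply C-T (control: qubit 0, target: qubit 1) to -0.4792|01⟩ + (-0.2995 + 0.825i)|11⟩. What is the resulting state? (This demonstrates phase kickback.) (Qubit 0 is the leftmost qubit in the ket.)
-0.4792|01⟩ + (-0.7951 + 0.3716i)|11⟩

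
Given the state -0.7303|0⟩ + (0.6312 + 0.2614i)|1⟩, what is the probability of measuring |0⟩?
0.5333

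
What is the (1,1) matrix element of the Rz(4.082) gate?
(-0.4531 + 0.8915i)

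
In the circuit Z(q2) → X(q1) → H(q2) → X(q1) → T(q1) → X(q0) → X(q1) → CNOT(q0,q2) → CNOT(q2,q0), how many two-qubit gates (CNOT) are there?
2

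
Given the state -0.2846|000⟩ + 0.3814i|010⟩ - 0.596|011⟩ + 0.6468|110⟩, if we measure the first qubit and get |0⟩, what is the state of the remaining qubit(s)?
-0.3732|00⟩ + 0.5001i|10⟩ - 0.7815|11⟩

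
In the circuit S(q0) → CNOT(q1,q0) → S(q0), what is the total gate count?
3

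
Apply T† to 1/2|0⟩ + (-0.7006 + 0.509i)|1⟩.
1/2|0⟩ + (-0.1355 + 0.8553i)|1⟩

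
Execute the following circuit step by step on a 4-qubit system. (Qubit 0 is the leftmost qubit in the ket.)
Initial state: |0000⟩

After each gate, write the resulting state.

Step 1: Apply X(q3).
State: |0001⟩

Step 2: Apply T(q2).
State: |0001⟩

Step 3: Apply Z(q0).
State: |0001⟩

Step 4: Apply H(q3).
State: 1/√2|0000⟩ - 1/√2|0001⟩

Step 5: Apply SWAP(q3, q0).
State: 1/√2|0000⟩ - 1/√2|1000⟩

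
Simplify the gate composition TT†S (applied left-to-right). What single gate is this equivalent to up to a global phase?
S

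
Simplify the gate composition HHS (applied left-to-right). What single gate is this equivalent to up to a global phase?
S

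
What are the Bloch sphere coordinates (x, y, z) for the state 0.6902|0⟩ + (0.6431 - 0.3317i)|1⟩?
(0.8877, -0.4579, -0.04723)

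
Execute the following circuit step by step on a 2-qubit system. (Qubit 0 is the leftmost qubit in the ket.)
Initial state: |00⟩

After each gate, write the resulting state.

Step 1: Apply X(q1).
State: |01⟩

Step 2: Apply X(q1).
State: |00⟩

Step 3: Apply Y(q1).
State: i|01⟩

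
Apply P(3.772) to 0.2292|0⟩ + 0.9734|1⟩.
0.2292|0⟩ + (-0.7863 - 0.5738i)|1⟩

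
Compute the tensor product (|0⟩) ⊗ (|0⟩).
|00⟩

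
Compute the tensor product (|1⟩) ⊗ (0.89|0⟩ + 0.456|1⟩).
0.89|10⟩ + 0.456|11⟩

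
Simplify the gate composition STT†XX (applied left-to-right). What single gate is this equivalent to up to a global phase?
S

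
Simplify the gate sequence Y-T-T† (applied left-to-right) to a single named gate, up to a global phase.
Y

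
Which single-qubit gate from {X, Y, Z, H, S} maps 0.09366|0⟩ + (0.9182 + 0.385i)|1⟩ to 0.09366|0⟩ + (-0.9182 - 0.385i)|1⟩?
Z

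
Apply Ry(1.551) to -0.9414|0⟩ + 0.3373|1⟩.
-0.9084|0⟩ - 0.4182|1⟩

Ry(1.551) = [[cos(θ/2), −sin(θ/2)], [sin(θ/2), cos(θ/2)]]; θ = 1.551, cos(θ/2) ≈ 0.714071, sin(θ/2) ≈ 0.700073.
With a = amp(|0⟩) = -0.9414 and b = amp(|1⟩) = 0.3373:
new amp(|0⟩) = (0.714071)·a + (-0.700073)·b = -0.9084
new amp(|1⟩) = (0.700073)·a + (0.714071)·b = -0.4182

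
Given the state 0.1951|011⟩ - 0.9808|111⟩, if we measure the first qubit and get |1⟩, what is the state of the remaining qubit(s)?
-|11⟩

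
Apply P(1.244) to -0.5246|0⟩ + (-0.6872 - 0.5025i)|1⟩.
-0.5246|0⟩ + (0.2553 - 0.8121i)|1⟩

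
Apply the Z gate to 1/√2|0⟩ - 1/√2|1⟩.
1/√2|0⟩ + 1/√2|1⟩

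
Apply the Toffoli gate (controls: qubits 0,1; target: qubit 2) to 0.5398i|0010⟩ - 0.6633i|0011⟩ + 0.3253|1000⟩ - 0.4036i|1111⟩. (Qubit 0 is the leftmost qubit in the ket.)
0.5398i|0010⟩ - 0.6633i|0011⟩ + 0.3253|1000⟩ - 0.4036i|1101⟩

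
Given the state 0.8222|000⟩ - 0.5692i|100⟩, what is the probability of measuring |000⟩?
0.676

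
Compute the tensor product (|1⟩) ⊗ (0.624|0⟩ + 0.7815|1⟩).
0.624|10⟩ + 0.7815|11⟩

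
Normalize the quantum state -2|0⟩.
-|0⟩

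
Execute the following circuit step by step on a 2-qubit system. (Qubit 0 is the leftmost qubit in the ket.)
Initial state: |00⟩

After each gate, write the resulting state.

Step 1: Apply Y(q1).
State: i|01⟩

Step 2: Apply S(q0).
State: i|01⟩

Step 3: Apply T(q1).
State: (-1/√2 + (1/√2)i)|01⟩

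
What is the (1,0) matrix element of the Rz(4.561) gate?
0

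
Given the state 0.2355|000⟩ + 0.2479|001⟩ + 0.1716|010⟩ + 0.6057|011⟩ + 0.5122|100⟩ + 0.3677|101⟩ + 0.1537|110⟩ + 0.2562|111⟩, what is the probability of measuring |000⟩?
0.05546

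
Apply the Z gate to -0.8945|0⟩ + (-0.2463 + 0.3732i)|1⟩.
-0.8945|0⟩ + (0.2463 - 0.3732i)|1⟩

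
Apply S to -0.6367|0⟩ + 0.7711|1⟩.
-0.6367|0⟩ + 0.7711i|1⟩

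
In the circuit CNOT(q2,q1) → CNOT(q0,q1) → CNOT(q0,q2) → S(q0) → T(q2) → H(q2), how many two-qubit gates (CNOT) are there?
3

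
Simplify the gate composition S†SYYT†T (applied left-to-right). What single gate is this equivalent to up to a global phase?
I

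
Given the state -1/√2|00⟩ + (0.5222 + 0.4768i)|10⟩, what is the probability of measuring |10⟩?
0.5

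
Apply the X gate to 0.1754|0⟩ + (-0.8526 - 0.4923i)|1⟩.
(-0.8526 - 0.4923i)|0⟩ + 0.1754|1⟩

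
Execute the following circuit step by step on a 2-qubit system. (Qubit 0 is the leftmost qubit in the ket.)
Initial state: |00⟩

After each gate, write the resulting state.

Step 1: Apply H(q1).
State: 1/√2|00⟩ + 1/√2|01⟩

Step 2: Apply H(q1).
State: |00⟩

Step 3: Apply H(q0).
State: 1/√2|00⟩ + 1/√2|10⟩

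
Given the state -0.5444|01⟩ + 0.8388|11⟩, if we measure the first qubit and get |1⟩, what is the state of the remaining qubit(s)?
|1⟩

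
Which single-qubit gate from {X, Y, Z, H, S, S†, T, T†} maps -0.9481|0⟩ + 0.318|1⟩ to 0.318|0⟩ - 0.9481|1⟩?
X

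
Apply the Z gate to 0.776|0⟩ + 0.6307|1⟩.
0.776|0⟩ - 0.6307|1⟩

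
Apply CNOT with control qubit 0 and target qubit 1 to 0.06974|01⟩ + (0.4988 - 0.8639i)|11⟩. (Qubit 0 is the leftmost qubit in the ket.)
0.06974|01⟩ + (0.4988 - 0.8639i)|10⟩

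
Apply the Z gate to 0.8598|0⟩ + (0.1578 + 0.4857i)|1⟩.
0.8598|0⟩ + (-0.1578 - 0.4857i)|1⟩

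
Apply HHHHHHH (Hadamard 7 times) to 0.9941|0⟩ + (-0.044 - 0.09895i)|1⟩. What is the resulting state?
(0.6718 - 0.06997i)|0⟩ + (0.734 + 0.06997i)|1⟩

H² = I, so H^7 = H: a single Hadamard. With (a, b) = (0.9941, (-0.044 - 0.09895i)), H gives ((a + b)/√2, (a − b)/√2) = ((0.6718 - 0.06997i), (0.734 + 0.06997i)).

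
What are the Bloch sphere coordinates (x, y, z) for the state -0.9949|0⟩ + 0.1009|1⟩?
(-0.2008, 0, 0.9796)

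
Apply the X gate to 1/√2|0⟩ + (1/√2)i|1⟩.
(1/√2)i|0⟩ + 1/√2|1⟩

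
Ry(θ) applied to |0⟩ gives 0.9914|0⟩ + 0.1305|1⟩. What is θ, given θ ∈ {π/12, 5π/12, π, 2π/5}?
π/12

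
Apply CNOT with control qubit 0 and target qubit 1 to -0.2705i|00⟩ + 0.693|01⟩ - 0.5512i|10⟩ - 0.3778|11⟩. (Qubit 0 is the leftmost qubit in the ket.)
-0.2705i|00⟩ + 0.693|01⟩ - 0.3778|10⟩ - 0.5512i|11⟩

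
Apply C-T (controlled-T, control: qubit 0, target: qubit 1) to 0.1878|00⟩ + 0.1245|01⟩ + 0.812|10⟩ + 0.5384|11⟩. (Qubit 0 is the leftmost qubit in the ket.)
0.1878|00⟩ + 0.1245|01⟩ + 0.812|10⟩ + (0.3807 + 0.3807i)|11⟩

C-T leaves the control-|0⟩ kets |00⟩, |01⟩ unchanged and applies T to qubit 1 on the control-|1⟩ pair (|10⟩, |11⟩).
T = [[1, 0], [0, (1/√2 + (1/√2)i)]].
With a = amp(|10⟩) = 0.812 and b = amp(|11⟩) = 0.5384:
new amp(|10⟩) = (1)·a = 0.812
new amp(|11⟩) = (1/√2 + (1/√2)i)·b = (0.3807 + 0.3807i)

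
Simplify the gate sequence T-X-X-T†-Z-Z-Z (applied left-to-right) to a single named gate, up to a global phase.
Z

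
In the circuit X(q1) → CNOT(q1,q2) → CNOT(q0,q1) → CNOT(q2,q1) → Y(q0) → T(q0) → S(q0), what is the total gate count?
7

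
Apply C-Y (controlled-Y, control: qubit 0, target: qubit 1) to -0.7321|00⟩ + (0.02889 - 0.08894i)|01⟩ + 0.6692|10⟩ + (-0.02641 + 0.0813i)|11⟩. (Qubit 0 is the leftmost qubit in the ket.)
-0.7321|00⟩ + (0.02889 - 0.08894i)|01⟩ + (0.0813 + 0.02641i)|10⟩ + 0.6692i|11⟩

C-Y leaves the control-|0⟩ kets |00⟩, |01⟩ unchanged and applies Y to qubit 1 on the control-|1⟩ pair (|10⟩, |11⟩).
Y = [[0, -i], [i, 0]].
With a = amp(|10⟩) = 0.6692 and b = amp(|11⟩) = (-0.02641 + 0.0813i):
new amp(|10⟩) = (-i)·b = (0.0813 + 0.02641i)
new amp(|11⟩) = (i)·a = 0.6692i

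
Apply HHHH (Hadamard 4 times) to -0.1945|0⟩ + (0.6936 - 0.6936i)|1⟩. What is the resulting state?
-0.1945|0⟩ + (0.6936 - 0.6936i)|1⟩

H² = I, so an even number of Hadamards cancels: H^4 = I and the state is unchanged.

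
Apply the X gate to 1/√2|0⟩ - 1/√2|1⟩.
-1/√2|0⟩ + 1/√2|1⟩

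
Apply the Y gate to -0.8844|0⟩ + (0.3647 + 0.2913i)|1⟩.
(0.2913 - 0.3647i)|0⟩ - 0.8844i|1⟩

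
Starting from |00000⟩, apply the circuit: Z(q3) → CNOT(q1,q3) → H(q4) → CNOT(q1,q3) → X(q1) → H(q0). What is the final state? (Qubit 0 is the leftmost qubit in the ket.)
1/2|01000⟩ + 1/2|01001⟩ + 1/2|11000⟩ + 1/2|11001⟩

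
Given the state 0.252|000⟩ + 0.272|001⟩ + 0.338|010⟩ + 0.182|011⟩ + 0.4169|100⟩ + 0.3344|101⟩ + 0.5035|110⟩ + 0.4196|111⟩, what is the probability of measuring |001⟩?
0.07398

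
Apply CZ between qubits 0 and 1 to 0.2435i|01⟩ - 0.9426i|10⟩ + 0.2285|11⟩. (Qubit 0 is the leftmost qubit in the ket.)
0.2435i|01⟩ - 0.9426i|10⟩ - 0.2285|11⟩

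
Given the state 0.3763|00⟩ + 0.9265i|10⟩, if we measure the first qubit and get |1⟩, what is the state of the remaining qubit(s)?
i|0⟩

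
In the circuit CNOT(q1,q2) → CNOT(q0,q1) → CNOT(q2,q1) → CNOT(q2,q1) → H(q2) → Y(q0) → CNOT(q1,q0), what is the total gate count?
7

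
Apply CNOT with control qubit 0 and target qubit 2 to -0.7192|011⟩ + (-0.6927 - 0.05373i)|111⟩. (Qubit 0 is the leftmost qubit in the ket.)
-0.7192|011⟩ + (-0.6927 - 0.05373i)|110⟩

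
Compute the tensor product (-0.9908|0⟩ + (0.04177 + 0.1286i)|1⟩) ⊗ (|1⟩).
-0.9908|01⟩ + (0.04177 + 0.1286i)|11⟩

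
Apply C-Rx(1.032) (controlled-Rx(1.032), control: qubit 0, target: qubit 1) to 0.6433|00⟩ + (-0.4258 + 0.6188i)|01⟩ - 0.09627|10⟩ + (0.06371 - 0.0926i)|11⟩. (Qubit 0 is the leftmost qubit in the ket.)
0.6433|00⟩ + (-0.4258 + 0.6188i)|01⟩ + (-0.1294 - 0.03143i)|10⟩ + (0.05541 - 0.03304i)|11⟩

C-Rx(1.032) leaves the control-|0⟩ kets |00⟩, |01⟩ unchanged and applies Rx(1.032) to qubit 1 on the control-|1⟩ pair (|10⟩, |11⟩).
Rx(1.032) = [[cos(θ/2), −i·sin(θ/2)], [−i·sin(θ/2), cos(θ/2)]]; θ = 1.032, cos(θ/2) ≈ 0.8698, sin(θ/2) ≈ 0.493405.
With a = amp(|10⟩) = -0.09627 and b = amp(|11⟩) = (0.06371 - 0.0926i):
new amp(|10⟩) = (0.8698)·a + (-0.493405i)·b = (-0.1294 - 0.03143i)
new amp(|11⟩) = (-0.493405i)·a + (0.8698)·b = (0.05541 - 0.03304i)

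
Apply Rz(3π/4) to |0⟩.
(0.3827 - 0.9239i)|0⟩

Rz(3π/4) = [[e^(−iθ/2), 0], [0, e^(iθ/2)]] with e^(±iθ/2) = cos(θ/2) ± i·sin(θ/2); θ = 3π/4, cos(θ/2) ≈ 0.382683, sin(θ/2) ≈ 0.92388.
With a = amp(|0⟩) = 1 and b = amp(|1⟩) = 0:
new amp(|0⟩) = (0.382683 - 0.92388i)·a = (0.3827 - 0.9239i)
new amp(|1⟩) = (0.382683 + 0.92388i)·b = 0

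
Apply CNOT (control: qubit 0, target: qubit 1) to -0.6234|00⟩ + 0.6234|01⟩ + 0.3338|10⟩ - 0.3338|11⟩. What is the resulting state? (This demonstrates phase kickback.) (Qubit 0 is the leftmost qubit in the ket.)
-0.6234|00⟩ + 0.6234|01⟩ - 0.3338|10⟩ + 0.3338|11⟩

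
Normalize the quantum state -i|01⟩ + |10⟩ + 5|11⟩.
-0.1925i|01⟩ + 0.1925|10⟩ + 0.9623|11⟩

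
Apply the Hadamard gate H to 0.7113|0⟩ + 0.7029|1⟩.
|0⟩ + 0.00594|1⟩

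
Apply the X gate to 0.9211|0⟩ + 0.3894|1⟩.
0.3894|0⟩ + 0.9211|1⟩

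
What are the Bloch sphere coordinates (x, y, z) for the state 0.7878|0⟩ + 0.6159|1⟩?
(0.9704, 0, 0.2413)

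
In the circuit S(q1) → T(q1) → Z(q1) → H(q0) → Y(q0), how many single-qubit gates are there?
5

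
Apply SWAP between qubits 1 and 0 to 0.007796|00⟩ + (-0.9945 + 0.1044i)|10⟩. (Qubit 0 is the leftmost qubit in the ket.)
0.007796|00⟩ + (-0.9945 + 0.1044i)|01⟩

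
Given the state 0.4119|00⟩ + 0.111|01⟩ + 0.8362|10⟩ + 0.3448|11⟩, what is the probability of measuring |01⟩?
0.01232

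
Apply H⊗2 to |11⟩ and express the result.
1/2|00⟩ - 1/2|01⟩ - 1/2|10⟩ + 1/2|11⟩

H⊗2 gives amp(|y⟩) = (1/2) Σ_x (−1)^(x·y) amp(|x⟩), where x·y is the number of positions in which both x and y have a 1.
|00⟩: (1)/2 = 1/2
|01⟩: (-1)/2 = -1/2
|10⟩: (-1)/2 = -1/2
|11⟩: (1)/2 = 1/2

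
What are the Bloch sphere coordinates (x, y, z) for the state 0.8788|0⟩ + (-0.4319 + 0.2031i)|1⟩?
(-0.7591, 0.357, 0.5445)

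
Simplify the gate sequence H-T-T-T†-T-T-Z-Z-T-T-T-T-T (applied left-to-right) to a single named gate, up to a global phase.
H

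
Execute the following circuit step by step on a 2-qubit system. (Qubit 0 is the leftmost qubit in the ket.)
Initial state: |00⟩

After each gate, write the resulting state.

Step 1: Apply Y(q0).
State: i|10⟩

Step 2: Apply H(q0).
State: (1/√2)i|00⟩ - (1/√2)i|10⟩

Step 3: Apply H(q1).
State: (1/2)i|00⟩ + (1/2)i|01⟩ - (1/2)i|10⟩ - (1/2)i|11⟩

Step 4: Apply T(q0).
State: (1/2)i|00⟩ + (1/2)i|01⟩ + (1/√8 - (1/√8)i)|10⟩ + (1/√8 - (1/√8)i)|11⟩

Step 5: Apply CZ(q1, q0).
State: (1/2)i|00⟩ + (1/2)i|01⟩ + (1/√8 - (1/√8)i)|10⟩ + (-1/√8 + (1/√8)i)|11⟩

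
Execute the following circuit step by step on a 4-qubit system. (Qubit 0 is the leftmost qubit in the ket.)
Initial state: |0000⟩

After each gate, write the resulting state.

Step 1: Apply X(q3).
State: |0001⟩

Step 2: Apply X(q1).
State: |0101⟩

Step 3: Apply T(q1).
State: (1/√2 + (1/√2)i)|0101⟩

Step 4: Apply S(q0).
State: (1/√2 + (1/√2)i)|0101⟩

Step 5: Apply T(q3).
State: i|0101⟩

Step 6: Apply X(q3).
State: i|0100⟩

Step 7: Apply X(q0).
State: i|1100⟩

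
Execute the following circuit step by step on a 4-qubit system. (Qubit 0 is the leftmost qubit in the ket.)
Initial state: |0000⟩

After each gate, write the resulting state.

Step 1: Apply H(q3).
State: 1/√2|0000⟩ + 1/√2|0001⟩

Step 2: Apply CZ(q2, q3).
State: 1/√2|0000⟩ + 1/√2|0001⟩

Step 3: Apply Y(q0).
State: (1/√2)i|1000⟩ + (1/√2)i|1001⟩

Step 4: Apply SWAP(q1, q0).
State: (1/√2)i|0100⟩ + (1/√2)i|0101⟩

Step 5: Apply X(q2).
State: (1/√2)i|0110⟩ + (1/√2)i|0111⟩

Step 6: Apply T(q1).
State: (-1/2 + (1/2)i)|0110⟩ + (-1/2 + (1/2)i)|0111⟩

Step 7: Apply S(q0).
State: (-1/2 + (1/2)i)|0110⟩ + (-1/2 + (1/2)i)|0111⟩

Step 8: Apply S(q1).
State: (-1/2 - (1/2)i)|0110⟩ + (-1/2 - (1/2)i)|0111⟩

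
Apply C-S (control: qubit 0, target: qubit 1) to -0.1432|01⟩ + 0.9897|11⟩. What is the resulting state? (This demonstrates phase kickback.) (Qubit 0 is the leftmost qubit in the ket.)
-0.1432|01⟩ + 0.9897i|11⟩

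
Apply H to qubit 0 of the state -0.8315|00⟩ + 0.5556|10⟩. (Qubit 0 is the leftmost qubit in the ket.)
-0.1951|00⟩ - 0.9808|10⟩

H on qubit 0 mixes each pair of kets that differ only in qubit 0: amplitudes (a, b) of (|…0…⟩, |…1…⟩) become ((a + b)/√2, (a − b)/√2). Kets absent from the input have amplitude 0.
(|00⟩, |10⟩): (a, b) = (-0.8315, 0.5556) → (-0.1951, -0.9808)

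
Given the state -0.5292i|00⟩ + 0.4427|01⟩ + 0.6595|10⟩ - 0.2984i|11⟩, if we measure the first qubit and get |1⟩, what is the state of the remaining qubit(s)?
0.9111|0⟩ - 0.4122i|1⟩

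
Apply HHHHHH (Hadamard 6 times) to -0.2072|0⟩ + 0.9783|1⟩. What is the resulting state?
-0.2072|0⟩ + 0.9783|1⟩

H² = I, so an even number of Hadamards cancels: H^6 = I and the state is unchanged.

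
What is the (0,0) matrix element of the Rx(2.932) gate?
0.1046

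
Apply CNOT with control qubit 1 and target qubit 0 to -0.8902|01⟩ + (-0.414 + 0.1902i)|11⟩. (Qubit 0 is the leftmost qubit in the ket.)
(-0.414 + 0.1902i)|01⟩ - 0.8902|11⟩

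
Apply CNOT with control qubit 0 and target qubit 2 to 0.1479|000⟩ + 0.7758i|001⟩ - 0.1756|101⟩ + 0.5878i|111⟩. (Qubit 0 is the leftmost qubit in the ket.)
0.1479|000⟩ + 0.7758i|001⟩ - 0.1756|100⟩ + 0.5878i|110⟩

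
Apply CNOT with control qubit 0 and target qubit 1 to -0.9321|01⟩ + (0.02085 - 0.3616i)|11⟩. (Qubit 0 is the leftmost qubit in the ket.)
-0.9321|01⟩ + (0.02085 - 0.3616i)|10⟩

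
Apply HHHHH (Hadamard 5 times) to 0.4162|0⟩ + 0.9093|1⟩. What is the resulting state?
0.9373|0⟩ - 0.3487|1⟩

H² = I, so H^5 = H: a single Hadamard. With (a, b) = (0.4162, 0.9093), H gives ((a + b)/√2, (a − b)/√2) = (0.9373, -0.3487).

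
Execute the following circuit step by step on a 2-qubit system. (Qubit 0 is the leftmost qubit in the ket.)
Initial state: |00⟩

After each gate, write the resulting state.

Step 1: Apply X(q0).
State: |10⟩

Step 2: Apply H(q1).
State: 1/√2|10⟩ + 1/√2|11⟩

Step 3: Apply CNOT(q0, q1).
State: 1/√2|10⟩ + 1/√2|11⟩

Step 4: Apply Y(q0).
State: -(1/√2)i|00⟩ - (1/√2)i|01⟩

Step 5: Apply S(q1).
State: -(1/√2)i|00⟩ + 1/√2|01⟩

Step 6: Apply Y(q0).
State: 1/√2|10⟩ + (1/√2)i|11⟩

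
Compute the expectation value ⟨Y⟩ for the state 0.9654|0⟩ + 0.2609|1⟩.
0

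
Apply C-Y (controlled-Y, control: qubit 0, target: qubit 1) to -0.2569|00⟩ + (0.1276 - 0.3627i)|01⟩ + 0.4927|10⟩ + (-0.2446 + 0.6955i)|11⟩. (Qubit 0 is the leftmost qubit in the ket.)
-0.2569|00⟩ + (0.1276 - 0.3627i)|01⟩ + (0.6955 + 0.2446i)|10⟩ + 0.4927i|11⟩

C-Y leaves the control-|0⟩ kets |00⟩, |01⟩ unchanged and applies Y to qubit 1 on the control-|1⟩ pair (|10⟩, |11⟩).
Y = [[0, -i], [i, 0]].
With a = amp(|10⟩) = 0.4927 and b = amp(|11⟩) = (-0.2446 + 0.6955i):
new amp(|10⟩) = (-i)·b = (0.6955 + 0.2446i)
new amp(|11⟩) = (i)·a = 0.4927i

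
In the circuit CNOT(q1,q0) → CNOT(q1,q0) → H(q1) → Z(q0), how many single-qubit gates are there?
2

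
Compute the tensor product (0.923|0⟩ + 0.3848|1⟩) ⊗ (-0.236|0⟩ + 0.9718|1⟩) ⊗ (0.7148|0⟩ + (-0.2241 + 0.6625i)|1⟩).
-0.1557|000⟩ + (0.04882 - 0.1443i)|001⟩ + 0.6412|010⟩ + (-0.201 + 0.5942i)|011⟩ - 0.06491|100⟩ + (0.02035 - 0.06016i)|101⟩ + 0.2673|110⟩ + (-0.0838 + 0.2477i)|111⟩

amp(|b₁b₂…⟩) = product of the factor amplitudes for bits b₁, b₂, …; only kets whose every factor amplitude is nonzero survive.
|000⟩: (0.923)(-0.236)(0.7148) = -0.1557
|001⟩: (0.923)(-0.236)(-0.2241 + 0.6625i) = (0.04882 - 0.1443i)
|010⟩: (0.923)(0.9718)(0.7148) = 0.6412
|011⟩: (0.923)(0.9718)(-0.2241 + 0.6625i) = (-0.201 + 0.5942i)
|100⟩: (0.3848)(-0.236)(0.7148) = -0.06491
|101⟩: (0.3848)(-0.236)(-0.2241 + 0.6625i) = (0.02035 - 0.06016i)
|110⟩: (0.3848)(0.9718)(0.7148) = 0.2673
|111⟩: (0.3848)(0.9718)(-0.2241 + 0.6625i) = (-0.0838 + 0.2477i)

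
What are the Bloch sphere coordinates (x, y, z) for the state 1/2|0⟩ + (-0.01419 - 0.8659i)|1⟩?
(-0.01419, -0.8659, -0.5)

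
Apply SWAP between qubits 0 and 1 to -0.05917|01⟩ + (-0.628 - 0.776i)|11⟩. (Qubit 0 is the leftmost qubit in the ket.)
-0.05917|10⟩ + (-0.628 - 0.776i)|11⟩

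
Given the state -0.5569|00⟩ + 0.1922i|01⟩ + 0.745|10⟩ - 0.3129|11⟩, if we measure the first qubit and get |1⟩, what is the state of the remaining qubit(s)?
0.922|0⟩ - 0.3872|1⟩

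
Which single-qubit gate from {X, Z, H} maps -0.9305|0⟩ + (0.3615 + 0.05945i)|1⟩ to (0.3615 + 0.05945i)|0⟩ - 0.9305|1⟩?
X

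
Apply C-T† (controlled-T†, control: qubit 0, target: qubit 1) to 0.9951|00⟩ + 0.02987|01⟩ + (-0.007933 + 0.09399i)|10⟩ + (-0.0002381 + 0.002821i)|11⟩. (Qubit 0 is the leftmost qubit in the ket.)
0.9951|00⟩ + 0.02987|01⟩ + (-0.007933 + 0.09399i)|10⟩ + (0.001826 + 0.002163i)|11⟩

C-T† leaves the control-|0⟩ kets |00⟩, |01⟩ unchanged and applies T† to qubit 1 on the control-|1⟩ pair (|10⟩, |11⟩).
T† = [[1, 0], [0, (1/√2 - (1/√2)i)]].
With a = amp(|10⟩) = (-0.007933 + 0.09399i) and b = amp(|11⟩) = (-0.0002381 + 0.002821i):
new amp(|10⟩) = (1)·a = (-0.007933 + 0.09399i)
new amp(|11⟩) = (1/√2 - (1/√2)i)·b = (0.001826 + 0.002163i)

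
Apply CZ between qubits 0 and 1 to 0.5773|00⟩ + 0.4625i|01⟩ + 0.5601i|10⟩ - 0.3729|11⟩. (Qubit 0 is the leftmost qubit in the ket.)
0.5773|00⟩ + 0.4625i|01⟩ + 0.5601i|10⟩ + 0.3729|11⟩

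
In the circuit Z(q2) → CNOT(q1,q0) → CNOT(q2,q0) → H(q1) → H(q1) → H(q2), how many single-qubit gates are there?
4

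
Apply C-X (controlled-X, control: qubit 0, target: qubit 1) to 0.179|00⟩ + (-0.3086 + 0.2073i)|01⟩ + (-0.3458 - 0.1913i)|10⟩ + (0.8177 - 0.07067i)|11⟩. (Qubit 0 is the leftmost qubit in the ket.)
0.179|00⟩ + (-0.3086 + 0.2073i)|01⟩ + (0.8177 - 0.07067i)|10⟩ + (-0.3458 - 0.1913i)|11⟩

C-X leaves the control-|0⟩ kets |00⟩, |01⟩ unchanged and applies X to qubit 1 on the control-|1⟩ pair (|10⟩, |11⟩).
X = [[0, 1], [1, 0]].
With a = amp(|10⟩) = (-0.3458 - 0.1913i) and b = amp(|11⟩) = (0.8177 - 0.07067i):
new amp(|10⟩) = (1)·b = (0.8177 - 0.07067i)
new amp(|11⟩) = (1)·a = (-0.3458 - 0.1913i)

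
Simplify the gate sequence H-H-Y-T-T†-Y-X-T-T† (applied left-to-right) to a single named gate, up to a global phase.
X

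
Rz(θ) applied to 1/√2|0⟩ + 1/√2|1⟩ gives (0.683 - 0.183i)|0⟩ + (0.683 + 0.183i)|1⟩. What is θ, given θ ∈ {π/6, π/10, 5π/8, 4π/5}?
π/6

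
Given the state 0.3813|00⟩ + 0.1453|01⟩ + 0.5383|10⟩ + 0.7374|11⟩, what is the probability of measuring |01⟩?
0.02111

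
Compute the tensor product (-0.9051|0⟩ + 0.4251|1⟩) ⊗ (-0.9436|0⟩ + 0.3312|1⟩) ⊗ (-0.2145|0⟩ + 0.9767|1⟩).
-0.1832|000⟩ + 0.8342|001⟩ + 0.0643|010⟩ - 0.2928|011⟩ + 0.08604|100⟩ - 0.3918|101⟩ - 0.0302|110⟩ + 0.1375|111⟩

amp(|b₁b₂…⟩) = product of the factor amplitudes for bits b₁, b₂, …; only kets whose every factor amplitude is nonzero survive.
|000⟩: (-0.9051)(-0.9436)(-0.2145) = -0.1832
|001⟩: (-0.9051)(-0.9436)(0.9767) = 0.8342
|010⟩: (-0.9051)(0.3312)(-0.2145) = 0.0643
|011⟩: (-0.9051)(0.3312)(0.9767) = -0.2928
|100⟩: (0.4251)(-0.9436)(-0.2145) = 0.08604
|101⟩: (0.4251)(-0.9436)(0.9767) = -0.3918
|110⟩: (0.4251)(0.3312)(-0.2145) = -0.0302
|111⟩: (0.4251)(0.3312)(0.9767) = 0.1375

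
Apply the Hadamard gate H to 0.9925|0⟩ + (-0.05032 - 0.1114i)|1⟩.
(0.6662 - 0.07877i)|0⟩ + (0.7374 + 0.07877i)|1⟩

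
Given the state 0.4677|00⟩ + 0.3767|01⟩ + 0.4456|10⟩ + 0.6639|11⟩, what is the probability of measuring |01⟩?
0.1419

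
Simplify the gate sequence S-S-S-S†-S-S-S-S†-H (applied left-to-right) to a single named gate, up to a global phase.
H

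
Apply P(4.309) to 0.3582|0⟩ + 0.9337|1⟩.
0.3582|0⟩ + (-0.3665 - 0.8588i)|1⟩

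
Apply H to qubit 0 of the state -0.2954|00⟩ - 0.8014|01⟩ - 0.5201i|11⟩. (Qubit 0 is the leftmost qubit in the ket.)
-0.2089|00⟩ + (-0.5667 - 0.3678i)|01⟩ - 0.2089|10⟩ + (-0.5667 + 0.3678i)|11⟩

H on qubit 0 mixes each pair of kets that differ only in qubit 0: amplitudes (a, b) of (|…0…⟩, |…1…⟩) become ((a + b)/√2, (a − b)/√2). Kets absent from the input have amplitude 0.
(|00⟩, |10⟩): (a, b) = (-0.2954, 0) → (-0.2089, -0.2089)
(|01⟩, |11⟩): (a, b) = (-0.8014, -0.5201i) → ((-0.5667 - 0.3678i), (-0.5667 + 0.3678i))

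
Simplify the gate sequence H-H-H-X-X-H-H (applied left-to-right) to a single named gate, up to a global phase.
H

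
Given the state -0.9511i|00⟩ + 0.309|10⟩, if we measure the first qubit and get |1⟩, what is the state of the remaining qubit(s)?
|0⟩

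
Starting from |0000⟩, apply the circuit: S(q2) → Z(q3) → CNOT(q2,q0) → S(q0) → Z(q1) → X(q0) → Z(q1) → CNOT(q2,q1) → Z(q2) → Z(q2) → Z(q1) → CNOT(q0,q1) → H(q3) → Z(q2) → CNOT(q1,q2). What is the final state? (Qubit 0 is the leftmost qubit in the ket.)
1/√2|1110⟩ + 1/√2|1111⟩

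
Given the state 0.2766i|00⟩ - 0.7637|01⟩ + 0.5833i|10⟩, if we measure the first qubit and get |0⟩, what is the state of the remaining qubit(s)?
0.3405i|0⟩ - 0.9402|1⟩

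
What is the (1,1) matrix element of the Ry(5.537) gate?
-0.9312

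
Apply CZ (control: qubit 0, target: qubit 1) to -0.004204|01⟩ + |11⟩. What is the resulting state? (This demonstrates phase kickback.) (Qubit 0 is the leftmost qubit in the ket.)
-0.004204|01⟩ - |11⟩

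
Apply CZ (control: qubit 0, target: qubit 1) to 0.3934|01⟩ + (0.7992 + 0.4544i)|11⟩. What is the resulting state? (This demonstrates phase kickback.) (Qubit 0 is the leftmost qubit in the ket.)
0.3934|01⟩ + (-0.7992 - 0.4544i)|11⟩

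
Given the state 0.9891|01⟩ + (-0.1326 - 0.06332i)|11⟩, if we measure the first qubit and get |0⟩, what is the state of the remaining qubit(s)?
|1⟩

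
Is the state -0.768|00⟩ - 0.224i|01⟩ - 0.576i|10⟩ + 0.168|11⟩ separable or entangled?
Separable

Writing the state as a|00⟩ + b|01⟩ + c|10⟩ + d|11⟩, it is a product state iff ad − bc = 0.
Here (a, b, c, d) = (-0.768, -0.224i, -0.576i, 0.168): ad − bc = (-0.768)(0.168) − (-0.224i)(-0.576i) = 0, so the state is separable.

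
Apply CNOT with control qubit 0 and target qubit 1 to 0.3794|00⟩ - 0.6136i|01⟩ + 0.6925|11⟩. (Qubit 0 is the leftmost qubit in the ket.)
0.3794|00⟩ - 0.6136i|01⟩ + 0.6925|10⟩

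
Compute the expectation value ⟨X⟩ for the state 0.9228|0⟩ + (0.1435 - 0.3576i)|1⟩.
0.2648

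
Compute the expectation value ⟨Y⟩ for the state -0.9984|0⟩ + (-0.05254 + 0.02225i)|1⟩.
-0.04443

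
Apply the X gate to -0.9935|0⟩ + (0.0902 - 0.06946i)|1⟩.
(0.0902 - 0.06946i)|0⟩ - 0.9935|1⟩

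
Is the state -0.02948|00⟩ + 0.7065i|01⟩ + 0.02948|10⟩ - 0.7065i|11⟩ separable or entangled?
Separable

Writing the state as a|00⟩ + b|01⟩ + c|10⟩ + d|11⟩, it is a product state iff ad − bc = 0.
Here (a, b, c, d) = (-0.02948, 0.7065i, 0.02948, -0.7065i): ad − bc = (-0.02948)(-0.7065i) − (0.7065i)(0.02948) = 0, so the state is separable.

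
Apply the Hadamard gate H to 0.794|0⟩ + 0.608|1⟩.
0.9914|0⟩ + 0.1315|1⟩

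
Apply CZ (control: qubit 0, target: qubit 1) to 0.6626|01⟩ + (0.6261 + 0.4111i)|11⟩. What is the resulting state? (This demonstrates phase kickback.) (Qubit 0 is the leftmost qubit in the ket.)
0.6626|01⟩ + (-0.6261 - 0.4111i)|11⟩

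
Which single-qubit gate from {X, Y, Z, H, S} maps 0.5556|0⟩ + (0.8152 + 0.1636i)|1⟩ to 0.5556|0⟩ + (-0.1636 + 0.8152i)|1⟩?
S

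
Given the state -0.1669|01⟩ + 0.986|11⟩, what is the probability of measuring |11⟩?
0.9722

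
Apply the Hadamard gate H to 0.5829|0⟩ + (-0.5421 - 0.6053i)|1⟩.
(0.02885 - 0.428i)|0⟩ + (0.7955 + 0.428i)|1⟩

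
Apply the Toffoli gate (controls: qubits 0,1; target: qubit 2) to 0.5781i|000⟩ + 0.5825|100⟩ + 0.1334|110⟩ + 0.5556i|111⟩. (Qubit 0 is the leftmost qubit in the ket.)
0.5781i|000⟩ + 0.5825|100⟩ + 0.5556i|110⟩ + 0.1334|111⟩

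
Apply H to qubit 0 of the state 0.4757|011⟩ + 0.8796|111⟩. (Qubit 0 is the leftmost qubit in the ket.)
0.9583|011⟩ - 0.2856|111⟩

H on qubit 0 mixes each pair of kets that differ only in qubit 0: amplitudes (a, b) of (|…0…⟩, |…1…⟩) become ((a + b)/√2, (a − b)/√2). Kets absent from the input have amplitude 0.
(|011⟩, |111⟩): (a, b) = (0.4757, 0.8796) → (0.9583, -0.2856)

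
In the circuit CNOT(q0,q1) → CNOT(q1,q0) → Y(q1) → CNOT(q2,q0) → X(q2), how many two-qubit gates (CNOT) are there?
3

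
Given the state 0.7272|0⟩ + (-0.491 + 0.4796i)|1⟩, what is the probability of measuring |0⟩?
0.5288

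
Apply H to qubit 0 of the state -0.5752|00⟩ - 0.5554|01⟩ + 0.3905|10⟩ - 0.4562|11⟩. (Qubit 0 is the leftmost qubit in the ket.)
-0.1306|00⟩ - 0.7153|01⟩ - 0.6829|10⟩ - 0.07014|11⟩

H on qubit 0 mixes each pair of kets that differ only in qubit 0: amplitudes (a, b) of (|…0…⟩, |…1…⟩) become ((a + b)/√2, (a − b)/√2). Kets absent from the input have amplitude 0.
(|00⟩, |10⟩): (a, b) = (-0.5752, 0.3905) → (-0.1306, -0.6829)
(|01⟩, |11⟩): (a, b) = (-0.5554, -0.4562) → (-0.7153, -0.07014)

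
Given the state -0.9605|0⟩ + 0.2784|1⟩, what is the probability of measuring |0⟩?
0.9226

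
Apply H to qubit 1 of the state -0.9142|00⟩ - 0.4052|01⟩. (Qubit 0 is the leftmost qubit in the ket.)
-0.933|00⟩ - 0.3599|01⟩

H on qubit 1 mixes each pair of kets that differ only in qubit 1: amplitudes (a, b) of (|…0…⟩, |…1…⟩) become ((a + b)/√2, (a − b)/√2). Kets absent from the input have amplitude 0.
(|00⟩, |01⟩): (a, b) = (-0.9142, -0.4052) → (-0.933, -0.3599)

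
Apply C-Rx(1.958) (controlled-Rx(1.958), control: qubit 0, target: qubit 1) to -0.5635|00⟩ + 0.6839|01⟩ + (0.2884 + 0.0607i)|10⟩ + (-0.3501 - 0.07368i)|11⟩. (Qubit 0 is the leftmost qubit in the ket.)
-0.5635|00⟩ + 0.6839|01⟩ + (0.09973 + 0.3244i)|10⟩ + (-0.1449 - 0.2805i)|11⟩

C-Rx(1.958) leaves the control-|0⟩ kets |00⟩, |01⟩ unchanged and applies Rx(1.958) to qubit 1 on the control-|1⟩ pair (|10⟩, |11⟩).
Rx(1.958) = [[cos(θ/2), −i·sin(θ/2)], [−i·sin(θ/2), cos(θ/2)]]; θ = 1.958, cos(θ/2) ≈ 0.557853, sin(θ/2) ≈ 0.82994.
With a = amp(|10⟩) = (0.2884 + 0.0607i) and b = amp(|11⟩) = (-0.3501 - 0.07368i):
new amp(|10⟩) = (0.557853)·a + (-0.82994i)·b = (0.09973 + 0.3244i)
new amp(|11⟩) = (-0.82994i)·a + (0.557853)·b = (-0.1449 - 0.2805i)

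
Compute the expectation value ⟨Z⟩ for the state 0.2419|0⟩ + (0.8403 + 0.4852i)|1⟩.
-0.883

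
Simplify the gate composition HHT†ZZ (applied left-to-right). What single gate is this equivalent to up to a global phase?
T†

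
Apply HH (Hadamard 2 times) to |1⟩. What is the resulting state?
|1⟩

H² = I, so an even number of Hadamards cancels: H^2 = I and the state is unchanged.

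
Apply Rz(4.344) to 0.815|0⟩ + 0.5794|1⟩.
(-0.461 - 0.6721i)|0⟩ + (-0.3277 + 0.4778i)|1⟩

Rz(4.344) = [[e^(−iθ/2), 0], [0, e^(iθ/2)]] with e^(±iθ/2) = cos(θ/2) ± i·sin(θ/2); θ = 4.344, cos(θ/2) ≈ -0.565635, sin(θ/2) ≈ 0.824655.
With a = amp(|0⟩) = 0.815 and b = amp(|1⟩) = 0.5794:
new amp(|0⟩) = (-0.565635 - 0.824655i)·a = (-0.461 - 0.6721i)
new amp(|1⟩) = (-0.565635 + 0.824655i)·b = (-0.3277 + 0.4778i)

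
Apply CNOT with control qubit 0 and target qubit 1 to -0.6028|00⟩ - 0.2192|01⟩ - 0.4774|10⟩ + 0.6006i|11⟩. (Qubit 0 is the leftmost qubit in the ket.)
-0.6028|00⟩ - 0.2192|01⟩ + 0.6006i|10⟩ - 0.4774|11⟩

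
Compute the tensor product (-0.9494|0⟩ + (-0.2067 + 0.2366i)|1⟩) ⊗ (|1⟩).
-0.9494|01⟩ + (-0.2067 + 0.2366i)|11⟩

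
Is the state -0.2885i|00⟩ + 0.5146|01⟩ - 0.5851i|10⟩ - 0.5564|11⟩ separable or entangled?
Entangled

Writing the state as a|00⟩ + b|01⟩ + c|10⟩ + d|11⟩, it is a product state iff ad − bc = 0.
Here (a, b, c, d) = (-0.2885i, 0.5146, -0.5851i, -0.5564): ad − bc = (-0.2885i)(-0.5564) − (0.5146)(-0.5851i) = 0.4616i ≠ 0, so the state is entangled.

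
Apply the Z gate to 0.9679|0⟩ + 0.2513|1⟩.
0.9679|0⟩ - 0.2513|1⟩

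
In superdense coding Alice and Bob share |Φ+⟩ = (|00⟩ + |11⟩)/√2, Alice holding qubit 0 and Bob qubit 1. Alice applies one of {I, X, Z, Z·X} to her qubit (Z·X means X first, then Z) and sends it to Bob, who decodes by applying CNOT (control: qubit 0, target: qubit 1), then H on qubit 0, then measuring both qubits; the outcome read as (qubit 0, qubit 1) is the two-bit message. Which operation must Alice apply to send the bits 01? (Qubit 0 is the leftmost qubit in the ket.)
X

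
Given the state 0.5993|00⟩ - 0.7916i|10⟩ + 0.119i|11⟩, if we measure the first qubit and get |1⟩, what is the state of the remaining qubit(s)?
-0.9889i|0⟩ + 0.1487i|1⟩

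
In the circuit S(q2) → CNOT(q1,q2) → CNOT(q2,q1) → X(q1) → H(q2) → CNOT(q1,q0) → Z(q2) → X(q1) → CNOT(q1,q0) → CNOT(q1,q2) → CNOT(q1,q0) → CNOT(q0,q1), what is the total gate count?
12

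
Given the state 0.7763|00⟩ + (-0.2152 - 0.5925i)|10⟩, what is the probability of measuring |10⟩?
0.3974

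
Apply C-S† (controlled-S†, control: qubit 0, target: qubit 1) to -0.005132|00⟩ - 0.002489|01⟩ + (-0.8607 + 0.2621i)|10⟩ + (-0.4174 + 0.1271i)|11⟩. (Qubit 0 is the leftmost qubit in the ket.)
-0.005132|00⟩ - 0.002489|01⟩ + (-0.8607 + 0.2621i)|10⟩ + (0.1271 + 0.4174i)|11⟩

C-S† leaves the control-|0⟩ kets |00⟩, |01⟩ unchanged and applies S† to qubit 1 on the control-|1⟩ pair (|10⟩, |11⟩).
S† = [[1, 0], [0, -i]].
With a = amp(|10⟩) = (-0.8607 + 0.2621i) and b = amp(|11⟩) = (-0.4174 + 0.1271i):
new amp(|10⟩) = (1)·a = (-0.8607 + 0.2621i)
new amp(|11⟩) = (-i)·b = (0.1271 + 0.4174i)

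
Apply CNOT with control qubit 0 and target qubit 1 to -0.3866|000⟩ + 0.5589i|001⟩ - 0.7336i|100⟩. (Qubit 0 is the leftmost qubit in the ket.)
-0.3866|000⟩ + 0.5589i|001⟩ - 0.7336i|110⟩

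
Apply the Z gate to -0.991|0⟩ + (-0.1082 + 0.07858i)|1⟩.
-0.991|0⟩ + (0.1082 - 0.07858i)|1⟩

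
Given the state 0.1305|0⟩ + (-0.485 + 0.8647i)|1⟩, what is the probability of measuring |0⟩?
0.01703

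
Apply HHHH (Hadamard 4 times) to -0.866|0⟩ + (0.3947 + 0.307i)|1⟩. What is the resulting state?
-0.866|0⟩ + (0.3947 + 0.307i)|1⟩

H² = I, so an even number of Hadamards cancels: H^4 = I and the state is unchanged.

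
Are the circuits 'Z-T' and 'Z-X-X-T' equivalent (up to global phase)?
Yes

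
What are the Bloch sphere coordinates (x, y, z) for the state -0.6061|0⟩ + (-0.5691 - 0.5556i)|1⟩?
(0.6899, 0.6735, -0.2652)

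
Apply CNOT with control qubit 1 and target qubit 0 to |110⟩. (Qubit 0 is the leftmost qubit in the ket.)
|010⟩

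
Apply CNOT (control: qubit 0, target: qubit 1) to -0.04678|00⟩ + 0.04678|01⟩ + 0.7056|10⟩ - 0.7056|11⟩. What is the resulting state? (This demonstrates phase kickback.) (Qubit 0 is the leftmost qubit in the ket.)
-0.04678|00⟩ + 0.04678|01⟩ - 0.7056|10⟩ + 0.7056|11⟩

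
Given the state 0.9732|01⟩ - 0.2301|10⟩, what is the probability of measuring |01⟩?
0.9471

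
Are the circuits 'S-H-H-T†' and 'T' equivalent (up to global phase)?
Yes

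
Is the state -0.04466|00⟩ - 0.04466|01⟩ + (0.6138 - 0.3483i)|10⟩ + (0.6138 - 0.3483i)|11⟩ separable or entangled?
Separable

Writing the state as a|00⟩ + b|01⟩ + c|10⟩ + d|11⟩, it is a product state iff ad − bc = 0.
Here (a, b, c, d) = (-0.04466, -0.04466, (0.6138 - 0.3483i), (0.6138 - 0.3483i)): ad − bc = (-0.04466)(0.6138 - 0.3483i) − (-0.04466)(0.6138 - 0.3483i) = 0, so the state is separable.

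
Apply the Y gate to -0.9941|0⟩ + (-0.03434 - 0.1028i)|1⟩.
(-0.1028 + 0.03434i)|0⟩ - 0.9941i|1⟩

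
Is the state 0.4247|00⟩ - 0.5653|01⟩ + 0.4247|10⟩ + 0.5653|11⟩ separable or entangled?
Entangled

Writing the state as a|00⟩ + b|01⟩ + c|10⟩ + d|11⟩, it is a product state iff ad − bc = 0.
Here (a, b, c, d) = (0.4247, -0.5653, 0.4247, 0.5653): ad − bc = (0.4247)(0.5653) − (-0.5653)(0.4247) = 0.4802 ≠ 0, so the state is entangled.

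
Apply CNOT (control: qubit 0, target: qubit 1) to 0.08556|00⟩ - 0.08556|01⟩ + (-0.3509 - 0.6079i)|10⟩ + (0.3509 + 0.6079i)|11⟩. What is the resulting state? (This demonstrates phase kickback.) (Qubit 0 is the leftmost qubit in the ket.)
0.08556|00⟩ - 0.08556|01⟩ + (0.3509 + 0.6079i)|10⟩ + (-0.3509 - 0.6079i)|11⟩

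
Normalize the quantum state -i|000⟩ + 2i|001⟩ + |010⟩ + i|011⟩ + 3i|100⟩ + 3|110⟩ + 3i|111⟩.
-0.1715i|000⟩ + 0.343i|001⟩ + 0.1715|010⟩ + 0.1715i|011⟩ + 0.5145i|100⟩ + 0.5145|110⟩ + 0.5145i|111⟩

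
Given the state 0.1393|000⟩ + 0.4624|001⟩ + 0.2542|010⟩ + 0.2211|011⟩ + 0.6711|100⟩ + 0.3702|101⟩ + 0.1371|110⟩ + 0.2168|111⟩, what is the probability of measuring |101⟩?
0.137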